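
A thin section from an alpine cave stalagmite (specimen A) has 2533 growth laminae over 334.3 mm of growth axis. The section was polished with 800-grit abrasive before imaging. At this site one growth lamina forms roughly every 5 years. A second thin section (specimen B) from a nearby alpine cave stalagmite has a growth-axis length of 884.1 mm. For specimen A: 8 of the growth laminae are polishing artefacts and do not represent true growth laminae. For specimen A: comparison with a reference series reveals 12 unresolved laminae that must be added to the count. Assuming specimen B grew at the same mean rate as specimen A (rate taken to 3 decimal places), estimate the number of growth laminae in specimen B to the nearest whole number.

6801 growth laminae

Specimen A: adjusted count: 2533 − 8 + 12 = 2537 growth laminae.
Specimen A: at 5 years per growth lamina, 2537 × 5 = 12685 years.
A: 334.3 mm over 12685 years gives 334.3 / 12685 ≈ 0.026 mm/year.
B spans 884.1 / 0.026 = 34003.85 years; at 5 years per growth lamina that is 34003.85 / 5 ≈ 6801 growth laminae.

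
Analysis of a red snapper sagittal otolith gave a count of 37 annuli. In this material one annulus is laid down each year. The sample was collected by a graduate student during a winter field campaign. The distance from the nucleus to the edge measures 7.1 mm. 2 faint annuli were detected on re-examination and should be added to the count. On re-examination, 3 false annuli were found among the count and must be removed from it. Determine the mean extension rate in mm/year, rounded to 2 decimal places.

0.20 mm/year

Adjusted count: 37 − 3 + 2 = 36 annuli.
Mean rate = 7.1 mm / 36 years ≈ 0.20 mm/year.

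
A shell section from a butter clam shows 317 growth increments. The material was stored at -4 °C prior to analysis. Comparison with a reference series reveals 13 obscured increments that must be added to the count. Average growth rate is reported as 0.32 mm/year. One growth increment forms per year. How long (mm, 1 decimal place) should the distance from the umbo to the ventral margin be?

After corrections the count is 317 + 13 = 330 growth increments.
Length ≈ 0.32 × 330 = 105.6 mm.

105.6 mm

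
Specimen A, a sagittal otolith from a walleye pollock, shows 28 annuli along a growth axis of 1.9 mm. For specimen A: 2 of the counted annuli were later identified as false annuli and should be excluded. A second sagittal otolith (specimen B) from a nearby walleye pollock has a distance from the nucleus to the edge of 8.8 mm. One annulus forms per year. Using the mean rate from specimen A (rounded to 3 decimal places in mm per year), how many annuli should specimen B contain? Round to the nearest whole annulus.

121 annuli

Specimen A: true annulus count = 28 − 2 = 26.
A: 1.9 mm over 26 years gives 1.9 / 26 ≈ 0.073 mm/year.
B spans 8.8 / 0.073 = 120.55 years ≈ 121 annuli.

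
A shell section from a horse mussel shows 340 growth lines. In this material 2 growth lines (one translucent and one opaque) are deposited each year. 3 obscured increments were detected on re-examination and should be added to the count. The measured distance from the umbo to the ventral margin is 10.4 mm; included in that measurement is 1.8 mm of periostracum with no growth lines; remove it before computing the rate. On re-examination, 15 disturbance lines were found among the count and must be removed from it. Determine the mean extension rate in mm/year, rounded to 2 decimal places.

Correcting the raw count gives 340 − 15 + 3 = 328 true growth lines.
Dividing by 2 growth lines per year: 328 / 2 = 164 years.
The growth record spans 10.4 − 1.8 = 8.6 mm.
Mean rate = 8.6 mm / 164 years ≈ 0.05 mm/year.

0.05 mm/year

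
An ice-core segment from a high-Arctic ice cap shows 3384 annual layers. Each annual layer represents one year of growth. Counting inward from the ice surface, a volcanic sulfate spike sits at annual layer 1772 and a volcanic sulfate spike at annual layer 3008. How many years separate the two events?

1236 yr

3008 − 1772 = 1236 annual layers lie between the two events.
That is 1236 years at one annual layer per year.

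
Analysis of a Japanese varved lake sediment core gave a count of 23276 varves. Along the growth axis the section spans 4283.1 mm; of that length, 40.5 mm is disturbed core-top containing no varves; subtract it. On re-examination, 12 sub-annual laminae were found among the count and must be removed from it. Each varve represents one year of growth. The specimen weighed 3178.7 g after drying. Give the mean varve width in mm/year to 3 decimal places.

0.182 mm/year

Correcting the raw count gives 23276 − 12 = 23264 true varves.
Net length = 4283.1 − 40.5 = 4242.6 mm.
Mean rate = 4242.6 mm / 23264 years ≈ 0.182 mm/year.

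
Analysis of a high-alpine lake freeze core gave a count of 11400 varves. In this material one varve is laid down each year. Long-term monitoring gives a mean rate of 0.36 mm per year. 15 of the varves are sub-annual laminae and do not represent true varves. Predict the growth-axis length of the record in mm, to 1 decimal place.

After corrections the count is 11400 − 15 = 11385 varves.
11385 years at 0.36 mm/year gives 0.36 × 11385 = 4098.6 mm.

4098.6 mm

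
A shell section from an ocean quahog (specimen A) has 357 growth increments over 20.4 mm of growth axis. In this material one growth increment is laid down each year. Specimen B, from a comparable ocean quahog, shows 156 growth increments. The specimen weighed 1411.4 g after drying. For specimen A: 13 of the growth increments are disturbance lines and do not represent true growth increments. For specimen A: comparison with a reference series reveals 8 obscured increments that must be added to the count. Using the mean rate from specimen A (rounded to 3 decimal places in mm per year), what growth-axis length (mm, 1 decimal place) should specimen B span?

9.0 mm

Specimen A: adjusted count: 357 − 13 + 8 = 352 growth increments.
A: 20.4 mm over 352 years gives 20.4 / 352 ≈ 0.058 mm per year.
B's length ≈ 0.058 × 156 = 9.0 mm.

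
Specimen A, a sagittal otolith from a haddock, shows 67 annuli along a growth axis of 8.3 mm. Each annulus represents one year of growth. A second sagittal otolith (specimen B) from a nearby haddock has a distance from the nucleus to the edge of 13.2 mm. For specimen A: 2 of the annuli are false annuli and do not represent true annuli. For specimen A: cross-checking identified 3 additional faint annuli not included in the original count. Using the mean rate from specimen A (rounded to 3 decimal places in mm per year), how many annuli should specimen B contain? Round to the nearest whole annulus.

108 annuli

Specimen A: adjusted count: 67 − 2 + 3 = 68 annuli.
A: Mean rate = 8.3 mm / 68 years ≈ 0.122 mm per year.
Specimen B: 13.2 mm / 0.122 mm per year = 108.20 years ≈ 108 annuli.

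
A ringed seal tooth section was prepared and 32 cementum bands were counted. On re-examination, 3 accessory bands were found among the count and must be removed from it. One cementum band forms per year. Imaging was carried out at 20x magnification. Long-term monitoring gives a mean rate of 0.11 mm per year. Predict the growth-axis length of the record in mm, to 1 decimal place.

3.2 mm

Adjusted count: 32 − 3 = 29 cementum bands.
29 years at 0.11 mm/year gives 0.11 × 29 = 3.2 mm.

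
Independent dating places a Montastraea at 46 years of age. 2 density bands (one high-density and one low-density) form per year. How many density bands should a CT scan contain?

92 density bands

With 2 density bands per year, 46 years would produce 46 × 2 = 92 density bands.
So 92 density bands should be present.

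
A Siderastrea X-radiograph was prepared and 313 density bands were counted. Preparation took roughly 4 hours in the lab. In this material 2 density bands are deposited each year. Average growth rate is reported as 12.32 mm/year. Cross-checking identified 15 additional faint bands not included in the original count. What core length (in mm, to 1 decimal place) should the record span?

True density band count = 313 + 15 = 328.
With 2 density bands per year, 328 / 2 = 164 years.
Predicted length = 12.32 mm/year × 164 years = 2020.5 mm.

2020.5 mm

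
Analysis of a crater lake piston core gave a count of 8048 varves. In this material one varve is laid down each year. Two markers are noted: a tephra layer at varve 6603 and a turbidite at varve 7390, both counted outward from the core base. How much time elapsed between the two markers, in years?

787 years

The two markers are separated by 7390 − 6603 = 787 varves.
That is 787 years at one varve per year.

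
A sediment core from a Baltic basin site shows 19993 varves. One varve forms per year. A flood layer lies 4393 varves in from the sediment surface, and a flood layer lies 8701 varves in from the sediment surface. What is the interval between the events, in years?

4308 years

8701 − 4393 = 4308 varves lie between the two events.
At one varve per year, 4308 years elapsed between them.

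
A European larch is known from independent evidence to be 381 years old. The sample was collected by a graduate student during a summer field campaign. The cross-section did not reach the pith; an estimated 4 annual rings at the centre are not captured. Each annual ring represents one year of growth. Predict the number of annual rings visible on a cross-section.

At one annual ring per year, 381 years correspond to 381 annual rings.
381 − 4 missed = 377 annual rings expected in the prepared section.

377 annual rings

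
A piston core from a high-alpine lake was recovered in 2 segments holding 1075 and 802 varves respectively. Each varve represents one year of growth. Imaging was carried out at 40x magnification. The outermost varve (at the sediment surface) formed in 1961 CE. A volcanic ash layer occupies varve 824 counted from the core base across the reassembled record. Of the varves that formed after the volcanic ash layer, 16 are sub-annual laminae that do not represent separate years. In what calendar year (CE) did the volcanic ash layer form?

924 CE

Total varves = 1075 + 802 = 1877.
1877 − 824 = 1053 varves lie beyond the volcanic ash layer toward the sediment surface.
Removing the 16 false varves leaves 1053 − 16 = 1037 true varves beyond the volcanic ash layer.
Counting back 1037 years from 1961 CE places the volcanic ash layer in 1961 − 1037 = 924 CE.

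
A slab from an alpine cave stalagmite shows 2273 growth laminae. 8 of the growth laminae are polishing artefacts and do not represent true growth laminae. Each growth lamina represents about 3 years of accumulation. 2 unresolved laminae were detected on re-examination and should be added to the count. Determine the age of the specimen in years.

6801 years

True growth lamina count = 2273 − 8 + 2 = 2267.
Multiplying by 3 years per growth lamina: 2267 × 3 = 6801 years.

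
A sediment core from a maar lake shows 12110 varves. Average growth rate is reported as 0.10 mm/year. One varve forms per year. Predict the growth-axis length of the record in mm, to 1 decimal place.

12110 years of growth are recorded.
12110 years at 0.10 mm/year gives 0.10 × 12110 = 1211.0 mm.

1211.0 mm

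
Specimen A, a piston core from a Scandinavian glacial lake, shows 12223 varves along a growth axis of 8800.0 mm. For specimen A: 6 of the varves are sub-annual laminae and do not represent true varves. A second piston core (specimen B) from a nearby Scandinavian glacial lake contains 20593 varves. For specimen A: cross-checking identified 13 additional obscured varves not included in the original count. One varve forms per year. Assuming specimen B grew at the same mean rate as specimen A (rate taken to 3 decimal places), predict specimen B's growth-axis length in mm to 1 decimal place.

Specimen A: true varve count = 12223 − 6 + 13 = 12230.
A: Mean rate = 8800.0 mm / 12230 years ≈ 0.720 mm/yr.
B's length ≈ 0.720 × 20593 = 14827.0 mm.

14827.0 mm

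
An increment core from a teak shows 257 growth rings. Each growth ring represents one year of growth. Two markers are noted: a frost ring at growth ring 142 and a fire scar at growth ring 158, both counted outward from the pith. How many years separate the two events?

The two markers are separated by 158 − 142 = 16 growth rings.
One growth ring per year makes the interval 16 years.

16 years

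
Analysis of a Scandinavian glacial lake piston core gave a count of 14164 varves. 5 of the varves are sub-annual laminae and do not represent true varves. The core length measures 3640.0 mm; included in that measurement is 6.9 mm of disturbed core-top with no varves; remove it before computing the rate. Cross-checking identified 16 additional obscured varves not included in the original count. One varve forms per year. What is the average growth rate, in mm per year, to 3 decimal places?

After corrections the count is 14164 − 5 + 16 = 14175 varves.
Net length = 3640.0 − 6.9 = 3633.1 mm.
3633.1 mm over 14175 years gives 3633.1 / 14175 ≈ 0.256 mm per year.

0.256 mm per year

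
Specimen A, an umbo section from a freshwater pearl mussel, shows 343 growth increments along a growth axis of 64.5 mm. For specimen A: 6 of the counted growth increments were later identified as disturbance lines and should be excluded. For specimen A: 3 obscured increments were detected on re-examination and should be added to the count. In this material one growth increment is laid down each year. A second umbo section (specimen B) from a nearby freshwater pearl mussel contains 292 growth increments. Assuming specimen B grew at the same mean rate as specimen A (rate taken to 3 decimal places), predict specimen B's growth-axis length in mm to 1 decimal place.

55.5 mm

Specimen A: adjusted count: 343 − 6 + 3 = 340 growth increments.
A: Mean rate = 64.5 mm / 340 years ≈ 0.190 mm/yr.
For B, 0.190 mm/year × 292 years = 55.5 mm.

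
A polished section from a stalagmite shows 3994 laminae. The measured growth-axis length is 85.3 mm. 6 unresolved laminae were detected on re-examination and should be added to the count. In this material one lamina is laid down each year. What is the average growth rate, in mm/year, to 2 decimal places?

0.02 mm/year

Adjusted count: 3994 + 6 = 4000 laminae.
85.3 mm over 4000 years gives 85.3 / 4000 ≈ 0.02 mm/year.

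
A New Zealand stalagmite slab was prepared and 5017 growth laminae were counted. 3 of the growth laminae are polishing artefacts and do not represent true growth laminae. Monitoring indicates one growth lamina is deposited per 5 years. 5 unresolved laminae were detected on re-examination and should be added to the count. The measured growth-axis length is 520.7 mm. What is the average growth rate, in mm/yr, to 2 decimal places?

0.02 mm/yr

True growth lamina count = 5017 − 3 + 5 = 5019.
Multiplying by 5 years per growth lamina: 5019 × 5 = 25095 years.
Extension rate ≈ 520.7 / 25095 = 0.02 mm/yr.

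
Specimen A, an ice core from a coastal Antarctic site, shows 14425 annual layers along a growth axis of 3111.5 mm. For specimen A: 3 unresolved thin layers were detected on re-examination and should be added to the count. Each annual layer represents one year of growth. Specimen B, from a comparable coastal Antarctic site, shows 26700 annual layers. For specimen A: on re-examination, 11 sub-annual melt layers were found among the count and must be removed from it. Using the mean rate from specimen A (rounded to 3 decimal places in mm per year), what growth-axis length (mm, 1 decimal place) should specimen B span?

5767.2 mm

Specimen A: adjusted count: 14425 − 11 + 3 = 14417 annual layers.
A: Mean rate = 3111.5 mm / 14417 years ≈ 0.216 mm per year.
For B, 0.216 mm/year × 26700 years = 5767.2 mm.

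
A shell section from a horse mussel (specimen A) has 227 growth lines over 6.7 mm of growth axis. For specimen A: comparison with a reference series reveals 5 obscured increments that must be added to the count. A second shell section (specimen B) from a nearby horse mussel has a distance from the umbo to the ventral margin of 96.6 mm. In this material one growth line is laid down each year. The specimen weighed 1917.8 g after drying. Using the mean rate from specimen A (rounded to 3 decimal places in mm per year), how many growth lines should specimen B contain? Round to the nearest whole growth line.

3331 growth lines

Specimen A: true growth line count = 227 + 5 = 232.
A: 6.7 mm over 232 years gives 6.7 / 232 ≈ 0.029 mm per year.
B spans 96.6 / 0.029 = 3331.03 years ≈ 3331 growth lines.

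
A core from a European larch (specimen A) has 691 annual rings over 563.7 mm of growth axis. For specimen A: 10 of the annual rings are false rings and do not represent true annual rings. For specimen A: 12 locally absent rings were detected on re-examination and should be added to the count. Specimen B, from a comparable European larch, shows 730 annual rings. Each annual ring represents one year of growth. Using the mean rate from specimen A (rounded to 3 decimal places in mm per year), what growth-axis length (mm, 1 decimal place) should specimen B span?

593.5 mm

Specimen A: correcting the raw count gives 691 − 10 + 12 = 693 true annual rings.
A: Mean rate = 563.7 mm / 693 years ≈ 0.813 mm per year.
Length of B = 0.813 × 730 = 593.5 mm.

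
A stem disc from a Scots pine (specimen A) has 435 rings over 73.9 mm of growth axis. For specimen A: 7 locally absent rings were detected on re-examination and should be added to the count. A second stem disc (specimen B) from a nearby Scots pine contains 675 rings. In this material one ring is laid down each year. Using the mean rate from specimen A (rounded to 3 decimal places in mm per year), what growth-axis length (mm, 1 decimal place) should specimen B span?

Specimen A: true ring count = 435 + 7 = 442.
A: 73.9 mm over 442 years gives 73.9 / 442 ≈ 0.167 mm per year.
Length of B = 0.167 × 675 = 112.7 mm.

112.7 mm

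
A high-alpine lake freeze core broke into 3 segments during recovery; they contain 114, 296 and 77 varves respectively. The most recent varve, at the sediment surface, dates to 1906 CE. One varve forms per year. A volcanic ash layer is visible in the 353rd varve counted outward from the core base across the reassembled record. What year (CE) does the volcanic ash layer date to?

Total varves = 114 + 296 + 77 = 487.
The volcanic ash layer sits at varve 353 from the core base, so 487 − 353 = 134 varves formed after it.
1906 − 134 = 1772 CE.

1772 CE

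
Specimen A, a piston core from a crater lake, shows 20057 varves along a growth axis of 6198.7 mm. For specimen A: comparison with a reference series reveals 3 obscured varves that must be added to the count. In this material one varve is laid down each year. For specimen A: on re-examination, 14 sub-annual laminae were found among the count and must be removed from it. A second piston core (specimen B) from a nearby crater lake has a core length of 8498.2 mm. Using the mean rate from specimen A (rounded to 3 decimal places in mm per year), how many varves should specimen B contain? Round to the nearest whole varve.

27502 varves

Specimen A: adjusted count: 20057 − 14 + 3 = 20046 varves.
A: Mean rate = 6198.7 mm / 20046 years ≈ 0.309 mm per year.
Specimen B: 8498.2 mm / 0.309 mm per year = 27502.27 years ≈ 27502 varves.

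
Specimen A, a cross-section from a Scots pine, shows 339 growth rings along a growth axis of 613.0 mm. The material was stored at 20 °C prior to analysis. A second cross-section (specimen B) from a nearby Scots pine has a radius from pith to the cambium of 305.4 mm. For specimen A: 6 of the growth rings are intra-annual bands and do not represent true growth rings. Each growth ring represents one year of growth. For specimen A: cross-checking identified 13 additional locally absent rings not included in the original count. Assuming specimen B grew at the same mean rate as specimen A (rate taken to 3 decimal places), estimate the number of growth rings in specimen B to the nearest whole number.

Specimen A: after corrections the count is 339 − 6 + 13 = 346 growth rings.
A: 613.0 mm over 346 years gives 613.0 / 346 ≈ 1.772 mm/yr.
B spans 305.4 / 1.772 = 172.35 years ≈ 172 growth rings.

172 growth rings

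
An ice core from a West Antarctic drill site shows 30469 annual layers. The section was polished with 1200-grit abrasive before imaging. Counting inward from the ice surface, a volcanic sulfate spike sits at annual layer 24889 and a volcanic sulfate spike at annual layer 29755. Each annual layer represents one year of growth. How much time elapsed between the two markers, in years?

The two markers are separated by 29755 − 24889 = 4866 annual layers.
One annual layer per year makes the interval 4866 years.

4866 years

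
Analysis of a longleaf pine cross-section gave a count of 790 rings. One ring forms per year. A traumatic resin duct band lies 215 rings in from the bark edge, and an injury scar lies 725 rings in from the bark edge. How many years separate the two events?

510 years

Separation: 725 − 215 = 510 rings.
At one ring per year, 510 years elapsed between them.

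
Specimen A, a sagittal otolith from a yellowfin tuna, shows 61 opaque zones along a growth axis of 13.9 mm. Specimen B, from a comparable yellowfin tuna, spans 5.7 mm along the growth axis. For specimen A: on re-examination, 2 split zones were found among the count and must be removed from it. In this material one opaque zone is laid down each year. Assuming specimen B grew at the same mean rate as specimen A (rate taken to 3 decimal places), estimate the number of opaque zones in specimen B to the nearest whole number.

24 opaque zones

Specimen A: correcting the raw count gives 61 − 2 = 59 true opaque zones.
A: Mean rate = 13.9 mm / 59 years ≈ 0.236 mm/yr.
B spans 5.7 / 0.236 = 24.15 years ≈ 24 opaque zones.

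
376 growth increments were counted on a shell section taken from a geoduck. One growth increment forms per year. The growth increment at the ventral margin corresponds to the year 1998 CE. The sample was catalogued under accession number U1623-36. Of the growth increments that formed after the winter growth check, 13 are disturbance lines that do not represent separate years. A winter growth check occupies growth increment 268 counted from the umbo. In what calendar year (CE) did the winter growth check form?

The winter growth check sits at growth increment 268 from the umbo, so 376 − 268 = 108 growth increments formed after it.
108 − 13 false = 95 true growth increments after the winter growth check.
Counting back 95 years from 1998 CE places the winter growth check in 1998 − 95 = 1903 CE.

1903 CE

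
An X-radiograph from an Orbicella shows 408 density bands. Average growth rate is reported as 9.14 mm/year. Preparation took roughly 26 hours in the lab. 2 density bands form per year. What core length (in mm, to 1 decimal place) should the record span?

Dividing by 2 density bands per year: 408 / 2 = 204 years.
204 years at 9.14 mm/year gives 9.14 × 204 = 1864.6 mm.

1864.6 mm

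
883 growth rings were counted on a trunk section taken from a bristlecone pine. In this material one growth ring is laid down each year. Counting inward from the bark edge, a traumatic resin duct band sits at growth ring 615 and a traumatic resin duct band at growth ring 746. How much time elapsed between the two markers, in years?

131 years

Separation: 746 − 615 = 131 growth rings.
That is 131 years at one growth ring per year.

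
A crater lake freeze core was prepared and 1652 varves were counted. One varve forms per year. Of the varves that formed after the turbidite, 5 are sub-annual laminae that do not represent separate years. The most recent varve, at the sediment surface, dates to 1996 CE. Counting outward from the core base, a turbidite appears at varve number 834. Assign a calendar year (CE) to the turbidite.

1183 CE

The turbidite sits at varve 834 from the core base, so 1652 − 834 = 818 varves formed after it.
Removing the 5 false varves leaves 818 − 5 = 813 true varves beyond the turbidite.
Counting back 813 years from 1996 CE places the turbidite in 1996 − 813 = 1183 CE.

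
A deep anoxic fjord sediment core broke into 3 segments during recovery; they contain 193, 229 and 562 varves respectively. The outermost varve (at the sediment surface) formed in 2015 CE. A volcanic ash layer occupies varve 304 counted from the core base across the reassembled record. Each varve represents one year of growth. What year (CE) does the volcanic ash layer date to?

Total varves = 193 + 229 + 562 = 984.
984 − 304 = 680 varves lie beyond the volcanic ash layer toward the sediment surface.
Counting back 680 years from 2015 CE places the volcanic ash layer in 2015 − 680 = 1335 CE.

1335 CE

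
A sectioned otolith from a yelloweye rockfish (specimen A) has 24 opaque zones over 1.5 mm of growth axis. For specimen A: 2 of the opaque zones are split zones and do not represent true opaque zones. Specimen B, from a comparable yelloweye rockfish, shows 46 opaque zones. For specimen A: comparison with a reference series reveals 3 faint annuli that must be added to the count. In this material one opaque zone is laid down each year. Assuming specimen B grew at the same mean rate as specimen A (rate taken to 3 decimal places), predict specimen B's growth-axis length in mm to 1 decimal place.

Specimen A: true opaque zone count = 24 − 2 + 3 = 25.
A: 1.5 mm over 25 years gives 1.5 / 25 ≈ 0.060 mm/yr.
For B, 0.060 mm/year × 46 years = 2.8 mm.

2.8 mm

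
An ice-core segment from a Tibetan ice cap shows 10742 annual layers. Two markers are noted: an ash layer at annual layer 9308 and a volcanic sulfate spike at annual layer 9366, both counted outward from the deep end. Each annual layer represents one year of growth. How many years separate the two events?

58 years

Separation: 9366 − 9308 = 58 annual layers.
One annual layer per year makes the interval 58 years.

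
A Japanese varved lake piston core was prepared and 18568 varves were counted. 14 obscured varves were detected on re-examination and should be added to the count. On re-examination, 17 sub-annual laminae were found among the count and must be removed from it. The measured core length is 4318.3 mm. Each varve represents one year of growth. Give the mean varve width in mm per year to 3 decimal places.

Correcting the raw count gives 18568 − 17 + 14 = 18565 true varves.
Extension rate ≈ 4318.3 / 18565 = 0.233 mm per year.

0.233 mm per year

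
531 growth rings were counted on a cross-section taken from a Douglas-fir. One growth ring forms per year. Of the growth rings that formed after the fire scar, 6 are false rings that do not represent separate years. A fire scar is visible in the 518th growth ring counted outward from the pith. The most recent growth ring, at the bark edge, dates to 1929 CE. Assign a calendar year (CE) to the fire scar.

1922 CE

Between growth ring 518 and the bark edge there are 531 − 518 = 13 growth rings.
Excluding 6 false growth rings: 13 − 6 = 7.
Counting back 7 years from 1929 CE places the fire scar in 1929 − 7 = 1922 CE.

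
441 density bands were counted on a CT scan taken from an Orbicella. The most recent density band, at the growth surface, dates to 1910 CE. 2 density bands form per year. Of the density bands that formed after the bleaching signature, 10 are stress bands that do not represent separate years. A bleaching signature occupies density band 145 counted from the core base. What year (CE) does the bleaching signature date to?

1767 CE

441 − 145 = 296 density bands lie beyond the bleaching signature toward the growth surface.
296 − 10 false = 286 true density bands after the bleaching signature.
With 2 density bands per year, 286 / 2 = 143 years.
Counting back 143 years from 1910 CE places the bleaching signature in 1910 − 143 = 1767 CE.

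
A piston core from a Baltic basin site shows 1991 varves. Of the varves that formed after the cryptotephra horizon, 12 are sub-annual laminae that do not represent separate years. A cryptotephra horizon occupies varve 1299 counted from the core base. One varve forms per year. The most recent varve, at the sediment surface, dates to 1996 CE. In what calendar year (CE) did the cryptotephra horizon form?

1316 CE

1991 − 1299 = 692 varves lie beyond the cryptotephra horizon toward the sediment surface.
Excluding 12 false varves: 692 − 12 = 680.
Counting back 680 years from 1996 CE places the cryptotephra horizon in 1996 − 680 = 1316 CE.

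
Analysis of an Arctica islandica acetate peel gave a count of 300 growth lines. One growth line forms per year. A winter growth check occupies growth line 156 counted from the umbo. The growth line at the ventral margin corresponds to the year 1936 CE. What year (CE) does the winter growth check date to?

1792 CE

300 − 156 = 144 growth lines lie beyond the winter growth check toward the ventral margin.
1936 − 144 = 1792 CE.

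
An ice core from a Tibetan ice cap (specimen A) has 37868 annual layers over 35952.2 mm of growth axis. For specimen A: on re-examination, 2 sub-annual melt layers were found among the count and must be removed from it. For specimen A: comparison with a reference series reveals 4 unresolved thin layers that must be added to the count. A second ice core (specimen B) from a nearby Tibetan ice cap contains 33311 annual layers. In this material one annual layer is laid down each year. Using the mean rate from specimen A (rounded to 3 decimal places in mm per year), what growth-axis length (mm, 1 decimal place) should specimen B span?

Specimen A: adjusted count: 37868 − 2 + 4 = 37870 annual layers.
A: Mean rate = 35952.2 mm / 37870 years ≈ 0.949 mm per year.
Length of B = 0.949 × 33311 = 31612.1 mm.

31612.1 mm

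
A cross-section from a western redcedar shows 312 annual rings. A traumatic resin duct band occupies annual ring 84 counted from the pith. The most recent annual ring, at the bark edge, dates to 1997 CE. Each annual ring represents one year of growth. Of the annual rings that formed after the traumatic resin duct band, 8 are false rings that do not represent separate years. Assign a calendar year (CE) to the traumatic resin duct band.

The traumatic resin duct band sits at annual ring 84 from the pith, so 312 − 84 = 228 annual rings formed after it.
Excluding 8 false annual rings: 228 − 8 = 220.
Counting back 220 years from 1997 CE places the traumatic resin duct band in 1997 − 220 = 1777 CE.

1777 CE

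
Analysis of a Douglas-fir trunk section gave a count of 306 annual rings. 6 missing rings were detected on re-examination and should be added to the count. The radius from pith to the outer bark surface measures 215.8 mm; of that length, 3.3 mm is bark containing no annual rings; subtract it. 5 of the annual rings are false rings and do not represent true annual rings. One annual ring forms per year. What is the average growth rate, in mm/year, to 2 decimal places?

After corrections the count is 306 − 5 + 6 = 307 annual rings.
The growth record spans 215.8 − 3.3 = 212.5 mm.
Extension rate ≈ 212.5 / 307 = 0.69 mm/year.

0.69 mm/year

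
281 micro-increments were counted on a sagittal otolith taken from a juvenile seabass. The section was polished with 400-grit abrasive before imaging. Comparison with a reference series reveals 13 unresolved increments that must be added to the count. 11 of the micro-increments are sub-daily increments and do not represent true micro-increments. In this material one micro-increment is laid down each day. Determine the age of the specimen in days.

After corrections the count is 281 − 11 + 13 = 283 micro-increments.
With a one-to-one micro-increment periodicity this is 283 days.

283 days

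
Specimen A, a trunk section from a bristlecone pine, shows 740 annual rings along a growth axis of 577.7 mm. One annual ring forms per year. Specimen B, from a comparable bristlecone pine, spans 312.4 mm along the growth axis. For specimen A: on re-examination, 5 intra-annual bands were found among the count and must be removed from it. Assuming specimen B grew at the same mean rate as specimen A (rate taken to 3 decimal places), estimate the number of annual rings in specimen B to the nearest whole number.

397 annual rings

Specimen A: true annual ring count = 740 − 5 = 735.
A: 577.7 mm over 735 years gives 577.7 / 735 ≈ 0.786 mm/yr.
B spans 312.4 / 0.786 = 397.46 years ≈ 397 annual rings.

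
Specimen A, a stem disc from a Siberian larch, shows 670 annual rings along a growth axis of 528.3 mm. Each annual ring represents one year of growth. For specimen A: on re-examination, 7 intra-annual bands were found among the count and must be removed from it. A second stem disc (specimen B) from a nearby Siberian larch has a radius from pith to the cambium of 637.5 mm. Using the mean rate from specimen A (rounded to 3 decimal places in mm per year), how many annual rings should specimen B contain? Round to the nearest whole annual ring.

Specimen A: after corrections the count is 670 − 7 = 663 annual rings.
A: Extension rate ≈ 528.3 / 663 = 0.797 mm per year.
B spans 637.5 / 0.797 = 799.87 years ≈ 800 annual rings.

800 annual rings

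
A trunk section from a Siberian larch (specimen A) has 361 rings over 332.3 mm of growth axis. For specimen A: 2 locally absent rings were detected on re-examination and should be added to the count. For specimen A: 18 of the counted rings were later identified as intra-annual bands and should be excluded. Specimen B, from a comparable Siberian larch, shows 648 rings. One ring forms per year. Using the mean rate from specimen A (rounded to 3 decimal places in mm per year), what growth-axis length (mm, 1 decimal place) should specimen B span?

624.0 mm

Specimen A: true ring count = 361 − 18 + 2 = 345.
A: Mean rate = 332.3 mm / 345 years ≈ 0.963 mm/yr.
Length of B = 0.963 × 648 = 624.0 mm.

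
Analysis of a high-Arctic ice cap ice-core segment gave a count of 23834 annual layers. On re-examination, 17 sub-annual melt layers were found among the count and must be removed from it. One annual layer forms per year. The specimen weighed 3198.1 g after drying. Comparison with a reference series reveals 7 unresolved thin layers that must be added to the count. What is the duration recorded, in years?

23824 years

True annual layer count = 23834 − 17 + 7 = 23824.
With a one-to-one annual layer periodicity this is 23824 years.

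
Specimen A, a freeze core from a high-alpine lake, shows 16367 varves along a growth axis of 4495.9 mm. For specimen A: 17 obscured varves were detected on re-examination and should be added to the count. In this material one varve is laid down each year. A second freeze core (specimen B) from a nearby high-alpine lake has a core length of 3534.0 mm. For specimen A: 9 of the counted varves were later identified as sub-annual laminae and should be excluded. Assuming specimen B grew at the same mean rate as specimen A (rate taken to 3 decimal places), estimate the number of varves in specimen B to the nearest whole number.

Specimen A: after corrections the count is 16367 − 9 + 17 = 16375 varves.
A: Extension rate ≈ 4495.9 / 16375 = 0.275 mm per year.
B spans 3534.0 / 0.275 = 12850.91 years ≈ 12851 varves.

12851 varves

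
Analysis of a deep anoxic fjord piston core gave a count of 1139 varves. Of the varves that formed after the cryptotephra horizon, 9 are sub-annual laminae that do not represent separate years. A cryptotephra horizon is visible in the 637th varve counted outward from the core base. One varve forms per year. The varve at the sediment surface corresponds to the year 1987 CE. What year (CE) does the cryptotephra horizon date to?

1494 CE

1139 − 637 = 502 varves lie beyond the cryptotephra horizon toward the sediment surface.
Removing the 9 false varves leaves 502 − 9 = 493 true varves beyond the cryptotephra horizon.
1987 − 493 = 1494 CE.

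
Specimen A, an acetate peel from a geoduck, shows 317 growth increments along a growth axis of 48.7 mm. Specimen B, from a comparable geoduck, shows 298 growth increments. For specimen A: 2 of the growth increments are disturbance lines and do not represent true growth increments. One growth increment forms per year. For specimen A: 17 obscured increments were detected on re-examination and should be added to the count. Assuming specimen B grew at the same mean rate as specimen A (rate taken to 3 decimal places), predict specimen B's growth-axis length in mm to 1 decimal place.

Specimen A: true growth increment count = 317 − 2 + 17 = 332.
A: Mean rate = 48.7 mm / 332 years ≈ 0.147 mm per year.
For B, 0.147 mm/year × 298 years = 43.8 mm.

43.8 mm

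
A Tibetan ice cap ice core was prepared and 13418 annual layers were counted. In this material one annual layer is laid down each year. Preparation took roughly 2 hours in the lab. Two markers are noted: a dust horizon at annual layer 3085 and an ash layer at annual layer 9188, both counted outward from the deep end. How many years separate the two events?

6103 yr

Separation: 9188 − 3085 = 6103 annual layers.
One annual layer per year makes the interval 6103 years.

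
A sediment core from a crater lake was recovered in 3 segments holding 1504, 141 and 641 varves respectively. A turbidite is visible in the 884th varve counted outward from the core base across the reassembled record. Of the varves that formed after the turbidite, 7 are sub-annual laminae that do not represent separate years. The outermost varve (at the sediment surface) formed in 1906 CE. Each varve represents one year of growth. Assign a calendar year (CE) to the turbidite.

511 CE

Total varves = 1504 + 141 + 641 = 2286.
2286 − 884 = 1402 varves lie beyond the turbidite toward the sediment surface.
Excluding 7 false varves: 1402 − 7 = 1395.
1906 − 1395 = 511 CE.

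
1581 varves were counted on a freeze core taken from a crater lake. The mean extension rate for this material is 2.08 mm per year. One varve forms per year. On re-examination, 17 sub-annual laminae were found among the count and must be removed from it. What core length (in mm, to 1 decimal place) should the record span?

3253.1 mm

Correcting the raw count gives 1581 − 17 = 1564 true varves.
Length ≈ 2.08 × 1564 = 3253.1 mm.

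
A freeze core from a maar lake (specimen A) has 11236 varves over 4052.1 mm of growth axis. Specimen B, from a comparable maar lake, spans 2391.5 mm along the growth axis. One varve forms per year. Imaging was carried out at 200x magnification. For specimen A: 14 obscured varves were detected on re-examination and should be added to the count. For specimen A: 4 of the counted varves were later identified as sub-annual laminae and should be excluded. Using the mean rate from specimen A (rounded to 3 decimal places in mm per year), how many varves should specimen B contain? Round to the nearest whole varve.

6643 varves

Specimen A: after corrections the count is 11236 − 4 + 14 = 11246 varves.
A: Extension rate ≈ 4052.1 / 11246 = 0.360 mm per year.
Specimen B: 2391.5 mm / 0.360 mm per year = 6643.06 years ≈ 6643 varves.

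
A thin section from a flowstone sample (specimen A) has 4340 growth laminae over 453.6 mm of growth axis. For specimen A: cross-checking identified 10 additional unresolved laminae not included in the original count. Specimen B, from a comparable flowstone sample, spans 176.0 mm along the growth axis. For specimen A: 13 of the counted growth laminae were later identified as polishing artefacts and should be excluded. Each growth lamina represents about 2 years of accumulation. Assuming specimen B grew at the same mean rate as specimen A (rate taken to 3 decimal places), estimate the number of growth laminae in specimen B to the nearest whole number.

Specimen A: after corrections the count is 4340 − 13 + 10 = 4337 growth laminae.
Specimen A: multiplying by 2 years per growth lamina: 4337 × 2 = 8674 years.
A: Mean rate = 453.6 mm / 8674 years ≈ 0.052 mm/year.
For B, 176.0 / 0.052 = 3384.62 years; at 2 years per growth lamina that is 3384.62 / 2 ≈ 1692 growth laminae.

1692 growth laminae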